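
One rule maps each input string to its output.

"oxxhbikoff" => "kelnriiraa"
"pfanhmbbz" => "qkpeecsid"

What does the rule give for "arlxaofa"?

The rule is to shift every letter 3 places forward in the alphabet (wrapping around), then move the first 3 characters to the end (rotate left by 3).
"arlxaofa" → "duoadrid" → "adridduo".

adridduo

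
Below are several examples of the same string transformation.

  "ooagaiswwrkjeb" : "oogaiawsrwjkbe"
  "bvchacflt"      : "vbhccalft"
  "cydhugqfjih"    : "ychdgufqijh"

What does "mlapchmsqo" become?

The transformation: swap each adjacent pair of characters (1↔2, 3↔4, ...).
Doing the same to "mlapchmsqo": "lmpahcsmoq".

lmpahcsmoq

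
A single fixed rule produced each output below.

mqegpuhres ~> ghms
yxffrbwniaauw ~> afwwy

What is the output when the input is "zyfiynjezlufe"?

eijlz

The pattern: keep one character in every 3, starting at position 1 (positions 1st, 4th, 7th, ...), then sort the characters into alphabetical order.
Working it through for "zyfiynjezlufe": intermediate "zijle", final "eijlz".
(Check on "yxffrbwniaauw": → "yfwaw" → "afwwy" ✓)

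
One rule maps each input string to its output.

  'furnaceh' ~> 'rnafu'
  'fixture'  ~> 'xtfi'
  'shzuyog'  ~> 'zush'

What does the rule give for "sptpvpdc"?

tpvsp

What's happening: delete the last 3 characters, then move the first 2 characters to the end (rotate left by 2).
Doing the same to "sptpvpdc": "tpvsp".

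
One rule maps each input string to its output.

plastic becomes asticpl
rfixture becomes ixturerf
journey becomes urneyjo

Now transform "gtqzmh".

The transformation: move the first 2 characters to the end (rotate left by 2).
For "gtqzmh" the result is "qzmhgt".

qzmhgt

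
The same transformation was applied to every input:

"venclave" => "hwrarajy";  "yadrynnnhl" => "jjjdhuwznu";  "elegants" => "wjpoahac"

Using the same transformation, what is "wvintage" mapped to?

The rule is to shift every letter 4 places backward in the alphabet (wrapping around), then swap the front and back halves of the string.
For "wvintage", step one produces "srejpwca"; step two turns that into "pwcasrej".

pwcasrej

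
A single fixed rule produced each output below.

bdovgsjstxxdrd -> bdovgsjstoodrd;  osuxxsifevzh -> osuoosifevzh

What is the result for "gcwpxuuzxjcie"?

gcwpouuzojcie

The pattern: replace every "x" with "o".
Doing the same to "gcwpxuuzxjcie": "gcwpouuzojcie".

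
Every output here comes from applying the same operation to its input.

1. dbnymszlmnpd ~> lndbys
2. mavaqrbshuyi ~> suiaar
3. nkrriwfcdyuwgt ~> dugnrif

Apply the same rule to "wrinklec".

lcrn

The pattern: swap the front and back halves of the string, then keep every other character starting from the second (positions 2nd, 4th, 6th, ...).
For "wrinklec", step one produces "klecwrin"; step two turns that into "lcrn".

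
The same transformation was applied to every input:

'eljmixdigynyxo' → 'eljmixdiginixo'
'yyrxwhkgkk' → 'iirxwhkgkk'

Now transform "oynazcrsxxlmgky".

The rule is to replace every "y" with "i".
"oynazcrsxxlmgky" → "oinazcrsxxlmgki".

oinazcrsxxlmgki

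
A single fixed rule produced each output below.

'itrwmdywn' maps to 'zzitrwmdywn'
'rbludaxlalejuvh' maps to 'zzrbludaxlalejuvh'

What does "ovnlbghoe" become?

The transformation: prepend "zz".
Applying that to "ovnlbghoe" gives "zzovnlbghoe".

zzovnlbghoe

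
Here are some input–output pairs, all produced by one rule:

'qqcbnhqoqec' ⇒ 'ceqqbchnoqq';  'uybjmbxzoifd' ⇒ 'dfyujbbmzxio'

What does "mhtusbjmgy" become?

yghmutbsmj

Each output is the input with this applied: move the last 2 characters to the front (rotate right by 2), then swap each adjacent pair of characters (1↔2, 3↔4, ...).
Applying both steps to "mhtusbjmgy": "gymhtusbjm", then "yghmutbsmj".
(Check on "uybjmbxzoifd": → "fduybjmbxzoi" → "dfyujbbmzxio" ✓)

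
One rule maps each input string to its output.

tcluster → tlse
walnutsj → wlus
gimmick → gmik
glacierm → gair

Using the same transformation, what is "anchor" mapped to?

Looking at the pairs, the operation is to keep every other character starting from the first (positions 1st, 3rd, 5th, ...).
On "anchor" that produces "aco".

aco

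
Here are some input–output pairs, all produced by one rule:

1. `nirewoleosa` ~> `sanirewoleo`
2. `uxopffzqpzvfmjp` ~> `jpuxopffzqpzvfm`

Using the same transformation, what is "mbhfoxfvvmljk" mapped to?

What's happening: move the last 2 characters to the front (rotate right by 2).
Applying that to "mbhfoxfvvmljk" gives "jkmbhfoxfvvml".

jkmbhfoxfvvml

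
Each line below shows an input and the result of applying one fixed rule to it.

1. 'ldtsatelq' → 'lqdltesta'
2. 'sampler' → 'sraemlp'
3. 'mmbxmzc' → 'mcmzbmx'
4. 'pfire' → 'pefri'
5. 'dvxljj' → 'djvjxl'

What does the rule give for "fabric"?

Each output is the input with this applied: take characters alternately from the front and the back (1st, last, 2nd, 2nd-last, ...).
For "fabric" the result is "fcaibr".

fcaibr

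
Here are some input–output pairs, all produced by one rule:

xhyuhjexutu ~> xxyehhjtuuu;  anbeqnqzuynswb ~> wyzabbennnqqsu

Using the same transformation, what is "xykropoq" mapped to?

Looking at the pairs, the operation is to sort the characters into alphabetical order, then move the last 3 characters to the front (rotate right by 3).
On "xykropoq": the first step gives "koopqrxy", and the second then gives "rxykoopq".

rxykoopq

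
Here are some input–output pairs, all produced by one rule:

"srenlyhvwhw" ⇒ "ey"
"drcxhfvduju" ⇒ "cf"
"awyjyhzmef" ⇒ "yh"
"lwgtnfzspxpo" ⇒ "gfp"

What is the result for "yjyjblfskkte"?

The pattern: keep one character in every 3, starting at position 3 (positions 3rd, 6th, 9th, ...), then delete the last character.
On "yjyjblfskkte": the first step gives "ylke", and the second then gives "ylk".

ylk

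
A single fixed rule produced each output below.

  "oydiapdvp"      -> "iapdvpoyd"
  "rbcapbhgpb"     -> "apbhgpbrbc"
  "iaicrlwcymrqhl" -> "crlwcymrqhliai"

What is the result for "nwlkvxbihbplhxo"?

kvxbihbplhxonwl

The transformation: move the first 3 characters to the end (rotate left by 3).
For "nwlkvxbihbplhxo" the result is "kvxbihbplhxonwl".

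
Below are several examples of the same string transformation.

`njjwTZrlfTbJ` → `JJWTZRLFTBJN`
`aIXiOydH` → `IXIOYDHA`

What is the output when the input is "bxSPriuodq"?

XSPRIUODQB

What's happening: move the first character to the end, then convert every letter to uppercase.
On "bxSPriuodq": the first step gives "xSPriuodqb", and the second then gives "XSPRIUODQB".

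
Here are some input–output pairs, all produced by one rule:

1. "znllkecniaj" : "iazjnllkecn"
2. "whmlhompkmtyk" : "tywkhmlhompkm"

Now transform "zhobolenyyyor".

yozrhobolenyy

What's happening: swap the first and last characters, then move the last 3 characters to the front (rotate right by 3).
Starting from "zhobolenyyyor": after the first operation, "rhobolenyyyoz"; after the second, "yozrhobolenyy".
(Check on "whmlhompkmtyk": → "khmlhompkmtyw" → "tywkhmlhompkm" ✓)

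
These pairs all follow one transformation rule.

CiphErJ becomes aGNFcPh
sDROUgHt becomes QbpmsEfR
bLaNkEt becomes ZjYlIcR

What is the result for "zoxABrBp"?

XMVyzPzN

The rule is to shift every letter 2 places backward in the alphabet (wrapping around), then flip the case of every letter.
Applying both steps to "zoxABrBp": "xmvYZpZn", then "XMVyzPzN".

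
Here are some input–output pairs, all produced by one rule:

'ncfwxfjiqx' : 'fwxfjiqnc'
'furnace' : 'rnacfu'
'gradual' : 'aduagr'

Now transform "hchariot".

hariohc

Rule — delete the last character, then move the first 2 characters to the end (rotate left by 2).
On "hchariot": the first step gives "hchario", and the second then gives "hariohc".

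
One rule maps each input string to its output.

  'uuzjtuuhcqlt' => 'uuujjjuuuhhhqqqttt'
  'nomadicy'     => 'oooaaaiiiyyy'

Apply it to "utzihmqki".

The pattern: keep every other character starting from the second (positions 2nd, 4th, 6th, ...), then repeat every character 3 times.
Applying both steps to "utzihmqki": "timk", then "tttiiimmmkkk".

tttiiimmmkkk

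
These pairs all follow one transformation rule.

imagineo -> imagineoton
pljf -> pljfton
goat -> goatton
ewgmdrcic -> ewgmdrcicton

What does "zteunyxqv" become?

zteunyxqvton

The pattern: append "ton".
Doing the same to "zteunyxqv": "zteunyxqvton".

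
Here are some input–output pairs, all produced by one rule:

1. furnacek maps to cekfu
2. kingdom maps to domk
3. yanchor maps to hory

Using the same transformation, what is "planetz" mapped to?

In each case the input is transformed by: move the last 3 characters to the front (rotate right by 3), then delete the last 3 characters.
Working it through for "planetz": intermediate "etzplan", final "etzp".
(Check on "kingdom": → "domking" → "domk" ✓)

etzp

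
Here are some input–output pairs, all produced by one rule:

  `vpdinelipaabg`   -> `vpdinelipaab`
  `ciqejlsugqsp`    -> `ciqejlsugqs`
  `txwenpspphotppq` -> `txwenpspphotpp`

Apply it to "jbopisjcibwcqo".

The pattern: delete the last character.
Doing the same to "jbopisjcibwcqo": "jbopisjcibwcq".

jbopisjcibwcq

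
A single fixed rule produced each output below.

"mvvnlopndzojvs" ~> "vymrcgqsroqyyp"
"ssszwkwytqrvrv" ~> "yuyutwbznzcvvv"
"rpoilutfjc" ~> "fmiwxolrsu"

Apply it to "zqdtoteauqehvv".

yykhtxdhwrwgtc

What's happening: reverse the string, then shift every letter 3 places forward in the alphabet (wrapping around).
"zqdtoteauqehvv" → "vvhequaetotdqz" → "yykhtxdhwrwgtc".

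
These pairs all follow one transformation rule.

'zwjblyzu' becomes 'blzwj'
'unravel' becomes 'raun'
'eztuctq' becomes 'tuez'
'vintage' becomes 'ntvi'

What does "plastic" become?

Each output is the input with this applied: delete the last 3 characters, then move the last 2 characters to the front (rotate right by 2).
For "plastic" the result is "aspl".
(Check on "eztuctq": → "eztu" → "tuez" ✓)

aspl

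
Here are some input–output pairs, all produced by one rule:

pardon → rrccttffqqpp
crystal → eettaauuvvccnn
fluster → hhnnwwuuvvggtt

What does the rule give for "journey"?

llqqwwttppggaa

The rule is to shift every letter 2 places forward in the alphabet (wrapping around), then double every character.
Working it through for "journey": intermediate "lqwtpga", final "llqqwwttppggaa".
(Check on "pardon": → "rctfqp" → "rrccttffqqpp" ✓)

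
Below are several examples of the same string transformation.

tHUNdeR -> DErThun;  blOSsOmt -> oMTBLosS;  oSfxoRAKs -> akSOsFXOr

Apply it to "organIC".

Looking at the pairs, the operation is to flip the case of every letter, then move the last 3 characters to the front (rotate right by 3).
For "organIC", step one produces "ORGANic"; step two turns that into "NicORGA".

NicORGA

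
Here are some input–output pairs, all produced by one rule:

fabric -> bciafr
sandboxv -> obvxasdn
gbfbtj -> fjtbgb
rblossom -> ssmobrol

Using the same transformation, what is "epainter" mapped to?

tnrepeia

The pattern: swap each adjacent pair of characters (1↔2, 3↔4, ...), then swap the front and back halves of the string.
On "epainter": the first step gives "peiatnre", and the second then gives "tnrepeia".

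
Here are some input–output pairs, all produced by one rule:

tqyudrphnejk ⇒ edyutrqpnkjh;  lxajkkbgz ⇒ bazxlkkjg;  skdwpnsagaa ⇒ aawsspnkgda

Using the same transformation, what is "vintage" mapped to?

eavtnig

The rule is to sort the characters into reverse alphabetical order, then move the last 2 characters to the front (rotate right by 2).
Applying that to "vintage" gives "eavtnig".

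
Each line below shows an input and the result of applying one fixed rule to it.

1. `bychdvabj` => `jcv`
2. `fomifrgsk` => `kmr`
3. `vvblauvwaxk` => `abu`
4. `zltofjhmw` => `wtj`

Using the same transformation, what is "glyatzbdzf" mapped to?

The transformation: keep one character in every 3, starting at position 3 (positions 3rd, 6th, 9th, ...), then move the last character to the front.
Starting from "glyatzbdzf": after the first operation, "yzz"; after the second, "zyz".
(Check on "zltofjhmw": → "tjw" → "wtj" ✓)

zyz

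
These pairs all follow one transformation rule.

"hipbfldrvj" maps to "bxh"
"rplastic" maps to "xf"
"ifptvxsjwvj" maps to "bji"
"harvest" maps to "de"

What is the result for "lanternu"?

zd

The pattern: keep one character in every 3, starting at position 3 (positions 3rd, 6th, 9th, ...), then shift every letter 12 places forward in the alphabet (wrapping around).
On "lanternu": the first step gives "nr", and the second then gives "zd".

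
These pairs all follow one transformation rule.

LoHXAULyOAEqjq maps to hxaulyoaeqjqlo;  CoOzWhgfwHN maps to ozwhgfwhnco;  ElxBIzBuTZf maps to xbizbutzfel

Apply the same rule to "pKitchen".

itchenpk

Rule — move the first 2 characters to the end (rotate left by 2), then convert every letter to lowercase.
On "pKitchen": the first step gives "itchenpK", and the second then gives "itchenpk".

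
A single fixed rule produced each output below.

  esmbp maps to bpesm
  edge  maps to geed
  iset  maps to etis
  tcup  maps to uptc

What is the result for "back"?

The pattern: move the last 2 characters to the front (rotate right by 2).
For "back" the result is "ckba".

ckba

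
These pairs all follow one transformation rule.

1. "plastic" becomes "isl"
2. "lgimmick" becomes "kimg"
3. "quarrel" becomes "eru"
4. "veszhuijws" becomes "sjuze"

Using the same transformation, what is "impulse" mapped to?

sum

The transformation: keep every other character starting from the second (positions 2nd, 4th, 6th, ...), then reverse the string.
For "impulse", step one produces "mus"; step two turns that into "sum".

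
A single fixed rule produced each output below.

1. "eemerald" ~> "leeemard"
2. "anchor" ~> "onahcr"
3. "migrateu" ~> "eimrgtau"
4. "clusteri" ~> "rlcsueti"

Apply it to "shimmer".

The rule is to swap each adjacent pair of characters (1↔2, 3↔4, ...), then move the last character to the front.
For "shimmer", step one produces "hsmiemr"; step two turns that into "rhsmiem".

rhsmiem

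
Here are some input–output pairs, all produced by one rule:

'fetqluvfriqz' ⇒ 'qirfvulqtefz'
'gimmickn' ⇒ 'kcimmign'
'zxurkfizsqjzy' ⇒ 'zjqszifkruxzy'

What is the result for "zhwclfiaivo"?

viaiflcwhzo

The pattern: reverse the string, then move the first character to the end.
Working it through for "zhwclfiaivo": intermediate "oviaiflcwhz", final "viaiflcwhzo".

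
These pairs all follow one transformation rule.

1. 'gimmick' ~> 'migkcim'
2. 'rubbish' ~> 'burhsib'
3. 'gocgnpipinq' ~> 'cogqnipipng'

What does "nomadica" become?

Each output is the input with this applied: move the first 3 characters to the end (rotate left by 3), then reverse the string.
On "nomadica": the first step gives "adicanom", and the second then gives "monacida".

monacida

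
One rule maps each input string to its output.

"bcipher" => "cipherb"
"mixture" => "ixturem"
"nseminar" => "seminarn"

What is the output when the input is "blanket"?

lanketb

In each case the input is transformed by: move the first character to the end.
"blanket" → "lanketb".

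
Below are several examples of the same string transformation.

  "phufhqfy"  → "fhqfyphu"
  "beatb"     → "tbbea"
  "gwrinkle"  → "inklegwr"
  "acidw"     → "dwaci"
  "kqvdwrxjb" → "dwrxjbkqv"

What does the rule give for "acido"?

What's happening: move the first 3 characters to the end (rotate left by 3).
Applying that to "acido" gives "doaci".

doaci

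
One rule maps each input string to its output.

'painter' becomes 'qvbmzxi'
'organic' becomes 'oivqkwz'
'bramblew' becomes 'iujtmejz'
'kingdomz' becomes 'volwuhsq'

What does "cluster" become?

cabmzkt

In each case the input is transformed by: shift every letter 8 places forward in the alphabet (wrapping around), then move the first 2 characters to the end (rotate left by 2).
For "cluster", step one produces "ktcabmz"; step two turns that into "cabmzkt".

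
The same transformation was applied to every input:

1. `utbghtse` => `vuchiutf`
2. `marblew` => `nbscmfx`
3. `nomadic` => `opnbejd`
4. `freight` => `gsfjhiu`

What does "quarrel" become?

rvbssfm

Each output is the input with this applied: shift every letter 1 place forward in the alphabet (wrapping around).
So "quarrel" becomes "rvbssfm".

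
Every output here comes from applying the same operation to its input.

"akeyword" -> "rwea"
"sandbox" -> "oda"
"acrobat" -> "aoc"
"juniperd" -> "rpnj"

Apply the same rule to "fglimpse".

smlf

In each case the input is transformed by: reverse the string, then keep every other character starting from the second (positions 2nd, 4th, 6th, ...).
Working it through for "fglimpse": intermediate "espmilgf", final "smlf".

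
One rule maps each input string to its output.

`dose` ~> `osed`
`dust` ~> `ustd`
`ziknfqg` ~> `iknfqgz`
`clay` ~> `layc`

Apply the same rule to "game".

What's happening: move the first character to the end.
Applying that to "game" gives "ameg".

ameg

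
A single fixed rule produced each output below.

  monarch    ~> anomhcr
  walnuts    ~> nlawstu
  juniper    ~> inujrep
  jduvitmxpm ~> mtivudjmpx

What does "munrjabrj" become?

The transformation: reverse the string, then move the first 3 characters to the end (rotate left by 3).
"munrjabrj" → "jrbajrnum" → "ajrnumjrb".

ajrnumjrb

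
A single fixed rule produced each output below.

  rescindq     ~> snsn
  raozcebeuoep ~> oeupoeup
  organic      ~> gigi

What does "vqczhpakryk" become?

In each case the input is transformed by: keep one character in every 3, starting at position 3 (positions 3rd, 6th, 9th, ...), then write the whole string twice.
Doing the same to "vqczhpakryk": "cprcpr".
(Check on "raozcebeuoep": → "oeup" → "oeupoeup" ✓)

cprcpr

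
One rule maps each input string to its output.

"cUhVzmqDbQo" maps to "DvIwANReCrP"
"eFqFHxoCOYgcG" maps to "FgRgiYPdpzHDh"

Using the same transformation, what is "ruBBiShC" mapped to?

SVccJtId

What's happening: shift every letter 1 place forward in the alphabet (wrapping around), then flip the case of every letter.
"ruBBiShC" → "svCCjTiD" → "SVccJtId".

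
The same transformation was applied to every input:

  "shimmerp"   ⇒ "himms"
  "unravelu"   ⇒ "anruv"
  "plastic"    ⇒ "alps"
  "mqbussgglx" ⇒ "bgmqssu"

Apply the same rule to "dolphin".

Looking at the pairs, the operation is to delete the last 3 characters, then sort the characters into alphabetical order.
Starting from "dolphin": after the first operation, "dolp"; after the second, "dlop".

dlop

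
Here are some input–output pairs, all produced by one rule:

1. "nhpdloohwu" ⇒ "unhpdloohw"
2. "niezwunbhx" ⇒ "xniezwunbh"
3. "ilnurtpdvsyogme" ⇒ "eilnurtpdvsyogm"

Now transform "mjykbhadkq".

qmjykbhadk

Each output is the input with this applied: move the last character to the front.
On "mjykbhadkq" that produces "qmjykbhadk".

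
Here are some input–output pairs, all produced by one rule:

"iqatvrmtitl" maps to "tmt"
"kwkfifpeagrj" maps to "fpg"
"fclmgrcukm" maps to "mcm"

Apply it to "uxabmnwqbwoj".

bww

Looking at the pairs, the operation is to delete the first 2 characters, then keep one character in every 3, starting at position 2 (positions 2nd, 5th, 8th, ...).
For "uxabmnwqbwoj", step one produces "abmnwqbwoj"; step two turns that into "bww".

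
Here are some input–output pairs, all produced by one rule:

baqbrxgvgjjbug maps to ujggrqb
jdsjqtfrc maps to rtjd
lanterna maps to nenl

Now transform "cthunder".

The pattern: reverse the string, then keep every other character starting from the second (positions 2nd, 4th, 6th, ...).
"cthunder" → "enhc".
(Check on "jdsjqtfrc": → "crftqjsdj" → "rtjd" ✓)

enhc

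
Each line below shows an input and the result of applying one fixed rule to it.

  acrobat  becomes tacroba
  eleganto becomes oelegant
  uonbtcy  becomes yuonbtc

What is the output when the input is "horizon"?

nhorizo

Rule — move the last character to the front.
So "horizon" becomes "nhorizo".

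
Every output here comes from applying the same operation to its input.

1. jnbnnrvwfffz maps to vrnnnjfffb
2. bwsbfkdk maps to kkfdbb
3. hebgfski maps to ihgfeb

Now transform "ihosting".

Looking at the pairs, the operation is to sort the characters into reverse alphabetical order, then delete the first 2 characters.
"ihosting" → "tsoniihg" → "oniihg".

oniihg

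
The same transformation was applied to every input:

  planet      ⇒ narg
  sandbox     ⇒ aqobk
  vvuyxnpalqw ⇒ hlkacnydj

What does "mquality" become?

In each case the input is transformed by: delete the first 2 characters, then shift every letter 13 places forward in the alphabet (wrapping around) — i.e. ROT13.
Doing the same to "mquality": "hnyvgl".

hnyvgl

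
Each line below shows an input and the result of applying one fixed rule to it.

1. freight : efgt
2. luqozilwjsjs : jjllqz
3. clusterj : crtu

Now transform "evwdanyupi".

What's happening: keep every other character starting from the first (positions 1st, 3rd, 5th, ...), then sort the characters into alphabetical order.
For "evwdanyupi", step one produces "ewayp"; step two turns that into "aepwy".

aepwy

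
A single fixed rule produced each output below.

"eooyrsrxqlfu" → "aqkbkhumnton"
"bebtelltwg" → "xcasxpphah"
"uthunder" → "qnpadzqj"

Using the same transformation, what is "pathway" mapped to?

Looking at the pairs, the operation is to shift every letter 4 places backward in the alphabet (wrapping around), then take characters alternately from the front and the back (1st, last, 2nd, 2nd-last, ...).
On "pathway": the first step gives "lwpdswu", and the second then gives "luwwpsd".
(Check on "bebtelltwg": → "xaxpahhpsc" → "xcasxpphah" ✓)

luwwpsd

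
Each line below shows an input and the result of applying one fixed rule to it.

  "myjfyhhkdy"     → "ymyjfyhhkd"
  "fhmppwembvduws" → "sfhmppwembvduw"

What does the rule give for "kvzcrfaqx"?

xkvzcrfaq

Looking at the pairs, the operation is to move the last character to the front.
So "kvzcrfaqx" becomes "xkvzcrfaq".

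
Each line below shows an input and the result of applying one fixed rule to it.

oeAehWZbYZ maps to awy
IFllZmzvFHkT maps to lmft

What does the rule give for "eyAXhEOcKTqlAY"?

aekl

Rule — keep one character in every 3, starting at position 3 (positions 3rd, 6th, 9th, ...), then convert every letter to lowercase.
Applying that to "eyAXhEOcKTqlAY" gives "aekl".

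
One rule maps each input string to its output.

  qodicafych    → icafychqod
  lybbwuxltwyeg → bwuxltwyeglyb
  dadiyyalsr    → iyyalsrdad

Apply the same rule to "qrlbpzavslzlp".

bpzavslzlpqrl

The pattern: move the first 3 characters to the end (rotate left by 3).
Applying that to "qrlbpzavslzlp" gives "bpzavslzlpqrl".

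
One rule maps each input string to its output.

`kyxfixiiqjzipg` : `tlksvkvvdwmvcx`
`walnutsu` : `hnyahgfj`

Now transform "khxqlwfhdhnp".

Each output is the input with this applied: swap the first and last characters, then shift every letter 13 places forward in the alphabet (wrapping around) — i.e. ROT13.
Applying that to "khxqlwfhdhnp" gives "cukdyjsuquax".

cukdyjsuquax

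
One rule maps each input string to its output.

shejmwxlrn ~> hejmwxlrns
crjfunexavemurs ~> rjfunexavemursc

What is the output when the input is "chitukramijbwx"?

The transformation: move the first character to the end.
For "chitukramijbwx" the result is "hitukramijbwxc".

hitukramijbwxc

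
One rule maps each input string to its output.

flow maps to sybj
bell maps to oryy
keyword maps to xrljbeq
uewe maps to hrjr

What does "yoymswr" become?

The transformation: shift every letter 13 places forward in the alphabet (wrapping around) — i.e. ROT13.
For "yoymswr" the result is "lblzfje".

lblzfje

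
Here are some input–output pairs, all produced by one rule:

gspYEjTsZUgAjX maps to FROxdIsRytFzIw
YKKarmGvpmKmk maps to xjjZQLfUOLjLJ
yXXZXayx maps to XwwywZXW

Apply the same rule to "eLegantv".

DkDFZMSU

Rule — shift every letter 1 place backward in the alphabet (wrapping around), then flip the case of every letter.
For "eLegantv", step one produces "dKdfzmsu"; step two turns that into "DkDFZMSU".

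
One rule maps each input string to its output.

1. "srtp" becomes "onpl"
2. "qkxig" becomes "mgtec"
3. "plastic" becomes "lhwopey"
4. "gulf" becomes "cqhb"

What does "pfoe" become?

lbka

Each output is the input with this applied: shift every letter 4 places backward in the alphabet (wrapping around).
Doing the same to "pfoe": "lbka".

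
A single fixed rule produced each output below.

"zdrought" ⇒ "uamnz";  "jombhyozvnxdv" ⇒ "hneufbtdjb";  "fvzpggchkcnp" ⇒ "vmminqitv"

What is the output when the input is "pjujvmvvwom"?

Looking at the pairs, the operation is to shift every letter 6 places forward in the alphabet (wrapping around), then delete the first 3 characters.
"pjujvmvvwom" → "vpapbsbbcus" → "pbsbbcus".

pbsbbcus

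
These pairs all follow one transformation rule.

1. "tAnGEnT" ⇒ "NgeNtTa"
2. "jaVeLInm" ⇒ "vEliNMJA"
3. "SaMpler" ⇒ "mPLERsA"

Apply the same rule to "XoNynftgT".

In each case the input is transformed by: flip the case of every letter, then move the first 2 characters to the end (rotate left by 2).
Working it through for "XoNynftgT": intermediate "xOnYNFTGt", final "nYNFTGtxO".

nYNFTGtxO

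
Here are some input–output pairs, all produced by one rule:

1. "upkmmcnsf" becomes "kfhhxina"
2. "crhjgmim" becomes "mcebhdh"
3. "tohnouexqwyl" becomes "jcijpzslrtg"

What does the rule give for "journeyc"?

Each output is the input with this applied: delete the first character, then shift every letter 5 places backward in the alphabet (wrapping around).
For "journeyc", step one produces "ourneyc"; step two turns that into "jpmiztx".

jpmiztx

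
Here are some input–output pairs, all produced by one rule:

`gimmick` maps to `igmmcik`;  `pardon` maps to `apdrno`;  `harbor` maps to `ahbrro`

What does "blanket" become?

In each case the input is transformed by: swap each adjacent pair of characters (1↔2, 3↔4, ...).
"blanket" → "lbnaekt".

lbnaekt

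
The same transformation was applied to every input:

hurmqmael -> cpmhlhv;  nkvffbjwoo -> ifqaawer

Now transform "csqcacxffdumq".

The rule is to shift every letter 5 places backward in the alphabet (wrapping around), then delete the last 2 characters.
Applying both steps to "csqcacxffdumq": "xnlxvxsaayphl", then "xnlxvxsaayp".

xnlxvxsaayp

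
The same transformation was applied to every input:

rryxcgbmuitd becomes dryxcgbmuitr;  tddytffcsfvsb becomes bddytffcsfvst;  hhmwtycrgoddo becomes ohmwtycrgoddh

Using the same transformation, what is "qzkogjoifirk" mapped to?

The rule is to swap the first and last characters.
So "qzkogjoifirk" becomes "kzkogjoifirq".

kzkogjoifirq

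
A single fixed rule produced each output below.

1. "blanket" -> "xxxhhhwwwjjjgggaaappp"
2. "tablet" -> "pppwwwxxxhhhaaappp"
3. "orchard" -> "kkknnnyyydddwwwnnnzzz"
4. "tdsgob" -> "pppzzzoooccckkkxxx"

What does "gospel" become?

The rule is to shift every letter 4 places backward in the alphabet (wrapping around), then repeat every character 3 times.
Applying that to "gospel" gives "ccckkkooolllaaahhh".

ccckkkooolllaaahhh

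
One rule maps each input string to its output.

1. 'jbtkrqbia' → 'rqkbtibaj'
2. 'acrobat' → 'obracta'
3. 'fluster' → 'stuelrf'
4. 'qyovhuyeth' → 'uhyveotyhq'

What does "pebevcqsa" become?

Rule — take characters alternately from the front and the back (1st, last, 2nd, 2nd-last, ...), then reverse the string.
For "pebevcqsa", step one produces "paesbqecv"; step two turns that into "vceqbseap".

vceqbseap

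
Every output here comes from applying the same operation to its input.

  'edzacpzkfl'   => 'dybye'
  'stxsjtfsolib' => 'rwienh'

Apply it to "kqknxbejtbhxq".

The transformation: shift every letter 1 place backward in the alphabet (wrapping around), then keep every other character starting from the first (positions 1st, 3rd, 5th, ...).
Starting from "kqknxbejtbhxq": after the first operation, "jpjmwadisagwp"; after the second, "jjwdsgp".

jjwdsgp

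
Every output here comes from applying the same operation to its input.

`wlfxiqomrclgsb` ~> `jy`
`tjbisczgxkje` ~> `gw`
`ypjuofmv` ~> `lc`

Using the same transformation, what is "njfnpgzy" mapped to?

In each case the input is transformed by: shift every letter 13 places forward in the alphabet (wrapping around) — i.e. ROT13, then keep only the first 2 characters.
Applying both steps to "njfnpgzy": "awsactml", then "aw".

aw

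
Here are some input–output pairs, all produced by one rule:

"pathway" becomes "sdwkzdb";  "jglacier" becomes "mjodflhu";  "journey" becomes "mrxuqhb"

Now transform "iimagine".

Each output is the input with this applied: shift every letter 3 places forward in the alphabet (wrapping around).
Applying that to "iimagine" gives "llpdjlqh".

llpdjlqh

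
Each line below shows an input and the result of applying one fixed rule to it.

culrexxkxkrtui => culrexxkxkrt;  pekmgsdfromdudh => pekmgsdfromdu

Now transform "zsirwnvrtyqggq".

zsirwnvrtyqg

The rule is to delete the last 2 characters.
For "zsirwnvrtyqggq" the result is "zsirwnvrtyqg".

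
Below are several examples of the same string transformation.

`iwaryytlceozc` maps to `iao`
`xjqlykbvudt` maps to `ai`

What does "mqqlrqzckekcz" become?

Looking at the pairs, the operation is to shift every letter 11 places backward in the alphabet (wrapping around), then keep only the vowels.
Doing the same to "mqqlrqzckekcz": "aoo".
(Check on "iwaryytlceozc": → "xlpgnniartdor" → "iao" ✓)

aoo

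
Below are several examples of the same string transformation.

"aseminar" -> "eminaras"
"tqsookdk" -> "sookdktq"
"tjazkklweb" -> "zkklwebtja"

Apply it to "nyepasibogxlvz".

sibogxlvznyepa

The transformation: swap the front and back halves of the string, then move the last 2 characters to the front (rotate right by 2).
On "nyepasibogxlvz" that produces "sibogxlvznyepa".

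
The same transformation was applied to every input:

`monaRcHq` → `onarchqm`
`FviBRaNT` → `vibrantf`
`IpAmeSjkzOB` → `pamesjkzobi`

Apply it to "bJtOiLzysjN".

jtoilzysjnb

Rule — move the first character to the end, then convert every letter to lowercase.
Applying both steps to "bJtOiLzysjN": "JtOiLzysjNb", then "jtoilzysjnb".
(Check on "IpAmeSjkzOB": → "pAmeSjkzOBI" → "pamesjkzobi" ✓)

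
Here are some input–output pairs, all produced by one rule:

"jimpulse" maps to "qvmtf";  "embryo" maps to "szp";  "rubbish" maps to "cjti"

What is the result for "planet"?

Rule — shift every letter 1 place forward in the alphabet (wrapping around), then delete the first 3 characters.
Starting from "planet": after the first operation, "qmbofu"; after the second, "ofu".
(Check on "rubbish": → "svccjti" → "cjti" ✓)

ofu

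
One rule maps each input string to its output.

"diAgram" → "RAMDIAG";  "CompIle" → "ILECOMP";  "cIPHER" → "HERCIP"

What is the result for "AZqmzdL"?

The rule is to move the last 3 characters to the front (rotate right by 3), then convert every letter to uppercase.
Starting from "AZqmzdL": after the first operation, "zdLAZqm"; after the second, "ZDLAZQM".
(Check on "cIPHER": → "HERcIP" → "HERCIP" ✓)

ZDLAZQM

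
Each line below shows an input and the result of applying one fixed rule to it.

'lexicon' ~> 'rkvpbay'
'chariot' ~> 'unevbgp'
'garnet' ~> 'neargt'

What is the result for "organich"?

The rule is to shift every letter 13 places forward in the alphabet (wrapping around) — i.e. ROT13, then move the first character to the end.
For "organich", step one produces "betnavpu"; step two turns that into "etnavpub".

etnavpub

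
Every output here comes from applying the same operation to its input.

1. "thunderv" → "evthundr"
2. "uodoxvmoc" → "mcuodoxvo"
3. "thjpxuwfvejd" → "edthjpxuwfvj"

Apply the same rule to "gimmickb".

cbgimmik

Looking at the pairs, the operation is to move the last 2 characters to the front (rotate right by 2), then swap the first and last characters.
Applying both steps to "gimmickb": "kbgimmic", then "cbgimmik".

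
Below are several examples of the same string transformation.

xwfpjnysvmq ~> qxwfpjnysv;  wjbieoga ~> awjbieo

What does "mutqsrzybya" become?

The pattern: move the last character to the front, then delete the last character.
For "mutqsrzybya", step one produces "amutqsrzyby"; step two turns that into "amutqsrzyb".

amutqsrzyb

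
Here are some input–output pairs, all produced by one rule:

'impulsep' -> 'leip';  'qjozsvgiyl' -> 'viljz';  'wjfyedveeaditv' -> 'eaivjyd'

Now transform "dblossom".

sodl

The transformation: swap the front and back halves of the string, then keep every other character starting from the first (positions 1st, 3rd, 5th, ...).
"dblossom" → "sodl".
(Check on "wjfyedveeaditv": → "eeaditvwjfyedv" → "eaivjyd" ✓)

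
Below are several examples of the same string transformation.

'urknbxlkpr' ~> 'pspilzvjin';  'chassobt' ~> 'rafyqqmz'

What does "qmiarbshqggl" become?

jokgypzqfoee

Rule — move the last character to the front, then shift every letter 2 places backward in the alphabet (wrapping around).
"qmiarbshqggl" → "lqmiarbshqgg" → "jokgypzqfoee".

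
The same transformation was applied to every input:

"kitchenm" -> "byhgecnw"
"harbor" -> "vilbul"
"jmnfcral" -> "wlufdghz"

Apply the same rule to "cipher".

The rule is to shift every letter 6 places backward in the alphabet (wrapping around), then swap the front and back halves of the string.
Applying that to "cipher" gives "bylwcj".

bylwcj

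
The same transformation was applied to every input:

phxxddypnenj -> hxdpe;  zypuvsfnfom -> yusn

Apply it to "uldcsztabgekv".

Looking at the pairs, the operation is to delete the last 2 characters, then keep every other character starting from the second (positions 2nd, 4th, 6th, ...).
Working it through for "uldcsztabgekv": intermediate "uldcsztabge", final "lczag".

lczag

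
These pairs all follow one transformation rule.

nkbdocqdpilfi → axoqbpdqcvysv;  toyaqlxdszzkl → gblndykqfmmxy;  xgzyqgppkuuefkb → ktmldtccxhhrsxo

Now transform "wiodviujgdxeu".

jvbqivhwtqkrh

The transformation: shift every letter 13 places forward in the alphabet (wrapping around) — i.e. ROT13.
For "wiodviujgdxeu" the result is "jvbqivhwtqkrh".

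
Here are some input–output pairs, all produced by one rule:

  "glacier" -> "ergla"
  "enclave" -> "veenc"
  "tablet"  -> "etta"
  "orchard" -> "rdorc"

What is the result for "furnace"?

cefur

Looking at the pairs, the operation is to move the last 2 characters to the front (rotate right by 2), then delete the last 2 characters.
Starting from "furnace": after the first operation, "cefurna"; after the second, "cefur".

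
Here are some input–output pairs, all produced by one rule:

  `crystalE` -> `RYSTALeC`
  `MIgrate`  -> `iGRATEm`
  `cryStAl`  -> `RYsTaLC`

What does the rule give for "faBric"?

AbRICF

In each case the input is transformed by: move the first character to the end, then flip the case of every letter.
Applying both steps to "faBric": "aBricf", then "AbRICF".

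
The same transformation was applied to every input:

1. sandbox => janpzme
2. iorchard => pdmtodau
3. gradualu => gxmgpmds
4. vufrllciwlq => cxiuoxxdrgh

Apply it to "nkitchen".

zqtofuwz

The rule is to shift every letter 12 places forward in the alphabet (wrapping around), then reverse the string.
Applying that to "nkitchen" gives "zqtofuwz".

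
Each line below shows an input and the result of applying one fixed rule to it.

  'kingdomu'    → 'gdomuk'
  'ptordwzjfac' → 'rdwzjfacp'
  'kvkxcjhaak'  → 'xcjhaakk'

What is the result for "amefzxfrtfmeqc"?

Rule — move the first 3 characters to the end (rotate left by 3), then delete the last 2 characters.
"amefzxfrtfmeqc" → "fzxfrtfmeqcame" → "fzxfrtfmeqca".
(Check on "kvkxcjhaak": → "xcjhaakkvk" → "xcjhaakk" ✓)

fzxfrtfmeqca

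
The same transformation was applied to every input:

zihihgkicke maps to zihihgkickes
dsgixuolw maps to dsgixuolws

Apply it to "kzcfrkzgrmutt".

kzcfrkzgrmutts

The transformation: append "s".
"kzcfrkzgrmutt" → "kzcfrkzgrmutts".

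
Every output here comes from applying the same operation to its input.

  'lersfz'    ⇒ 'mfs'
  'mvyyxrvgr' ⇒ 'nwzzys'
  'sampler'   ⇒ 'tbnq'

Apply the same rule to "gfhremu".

hgis

Each output is the input with this applied: delete the last 3 characters, then shift every letter 1 place forward in the alphabet (wrapping around).
On "gfhremu" that produces "hgis".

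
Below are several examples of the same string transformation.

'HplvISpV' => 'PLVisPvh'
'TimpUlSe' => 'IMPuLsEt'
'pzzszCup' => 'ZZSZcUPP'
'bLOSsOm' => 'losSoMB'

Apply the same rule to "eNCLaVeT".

Looking at the pairs, the operation is to move the first character to the end, then flip the case of every letter.
Working it through for "eNCLaVeT": intermediate "NCLaVeTe", final "nclAvEtE".

nclAvEtE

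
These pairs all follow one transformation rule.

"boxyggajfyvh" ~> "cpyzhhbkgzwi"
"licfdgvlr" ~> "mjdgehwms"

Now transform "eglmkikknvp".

fhmnljllowq

The rule is to shift every letter 1 place forward in the alphabet (wrapping around).
Applying that to "eglmkikknvp" gives "fhmnljllowq".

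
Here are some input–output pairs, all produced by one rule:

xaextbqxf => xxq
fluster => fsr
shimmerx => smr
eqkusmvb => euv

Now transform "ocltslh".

The pattern: keep one character in every 3, starting at position 1 (positions 1st, 4th, 7th, ...).
So "ocltslh" becomes "oth".

oth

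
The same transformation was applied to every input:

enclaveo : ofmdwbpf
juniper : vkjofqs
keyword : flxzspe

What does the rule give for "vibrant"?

jwscobu

What's happening: swap each adjacent pair of characters (1↔2, 3↔4, ...), then shift every letter 1 place forward in the alphabet (wrapping around).
On "vibrant" that produces "jwscobu".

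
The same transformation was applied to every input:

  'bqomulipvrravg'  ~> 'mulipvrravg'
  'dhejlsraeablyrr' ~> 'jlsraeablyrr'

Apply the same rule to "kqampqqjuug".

Each output is the input with this applied: delete the first 3 characters.
Applying that to "kqampqqjuug" gives "mpqqjuug".

mpqqjuug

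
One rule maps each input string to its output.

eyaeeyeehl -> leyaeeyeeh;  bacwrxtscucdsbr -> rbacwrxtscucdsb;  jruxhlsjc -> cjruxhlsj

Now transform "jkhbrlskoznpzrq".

qjkhbrlskoznpzr

The transformation: move the last character to the front.
On "jkhbrlskoznpzrq" that produces "qjkhbrlskoznpzr".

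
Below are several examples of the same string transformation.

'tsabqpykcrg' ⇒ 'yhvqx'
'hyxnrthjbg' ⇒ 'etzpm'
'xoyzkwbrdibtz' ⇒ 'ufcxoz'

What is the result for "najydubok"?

geau

The rule is to shift every letter 6 places forward in the alphabet (wrapping around), then keep every other character starting from the second (positions 2nd, 4th, 6th, ...).
Applying both steps to "najydubok": "tgpejahuq", then "geau".
(Check on "tsabqpykcrg": → "zyghwveqixm" → "yhvqx" ✓)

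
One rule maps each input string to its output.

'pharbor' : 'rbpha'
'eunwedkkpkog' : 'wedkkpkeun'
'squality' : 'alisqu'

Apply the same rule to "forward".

What's happening: delete the last 2 characters, then move the first 3 characters to the end (rotate left by 3).
For "forward", step one produces "forwa"; step two turns that into "wafor".

wafor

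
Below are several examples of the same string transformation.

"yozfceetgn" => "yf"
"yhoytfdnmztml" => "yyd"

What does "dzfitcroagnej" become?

The transformation: keep one character in every 3, starting at position 1 (positions 1st, 4th, 7th, ...), then delete the last 2 characters.
So "dzfitcroagnej" becomes "dir".

dir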